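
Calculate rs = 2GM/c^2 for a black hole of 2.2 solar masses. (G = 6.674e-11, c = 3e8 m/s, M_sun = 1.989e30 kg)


M = 2.2 * 1.989e30 kg = 4.3758e+30 kg. rs = 2GM/c^2 = 2 * 6.674e-11 * 4.3758e+30 / (3e8)^2 = 6489.7976

6489.7976 m


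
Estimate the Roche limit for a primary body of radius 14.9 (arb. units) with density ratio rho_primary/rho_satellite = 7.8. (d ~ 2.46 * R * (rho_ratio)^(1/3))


d_Roche = 2.46 * 14.9 * 7.8^(1/3) = 72.6919

72.6919


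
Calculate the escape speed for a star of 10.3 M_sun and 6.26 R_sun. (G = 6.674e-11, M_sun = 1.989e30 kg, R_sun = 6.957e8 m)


M = 10.3 * 1.989e30 kg = 2.04867e+31 kg; R = 6.26 * 6.957e8 m = 4.355082e+09 m. v_esc = sqrt(2GM/R) = sqrt(2 * 6.674e-11 * 2.04867e+31 / 4.355082e+09) = 792402.678

792402.678 m/s


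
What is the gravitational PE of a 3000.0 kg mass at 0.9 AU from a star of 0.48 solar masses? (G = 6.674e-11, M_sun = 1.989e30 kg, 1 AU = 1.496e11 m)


M = 0.48 * 1.989e30 kg = 9.5472e+29 kg; r = 0.9 AU * 1.496e11 m/AU = 1.3464e+11 m. U = -GM*m/r = -(6.674e-11 * 9.5472e+29 * 3000.0) / 1.3464e+11 = -1.420e+12

-1.420e+12 J


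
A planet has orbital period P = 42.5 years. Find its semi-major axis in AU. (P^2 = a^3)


a = P^(2/3) = 42.5^(2/3) = 12.1785

12.1785 AU


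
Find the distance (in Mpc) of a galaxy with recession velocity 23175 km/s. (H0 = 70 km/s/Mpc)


d = v / H0 = 23175 / 70 = 331.0714

331.0714 Mpc


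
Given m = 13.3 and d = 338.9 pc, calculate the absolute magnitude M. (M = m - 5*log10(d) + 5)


M = m - 5*log10(d) + 5 = 13.3 - 5*log10(338.9) + 5 = 5.6496

5.6496


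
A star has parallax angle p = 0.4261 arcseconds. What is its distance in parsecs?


d = 1/p = 1/0.4261 = 2.3469

2.3469 pc


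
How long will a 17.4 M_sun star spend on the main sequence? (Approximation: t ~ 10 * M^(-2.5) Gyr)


t = 10 * M^(-2.5) = 10 * 17.4^(-2.5) = 0.0079

0.0079 Gyr


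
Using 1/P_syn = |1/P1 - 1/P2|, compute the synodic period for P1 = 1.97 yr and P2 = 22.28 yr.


1/P_syn = |1/P1 - 1/P2| = |1/1.97 - 1/22.28| => P_syn = 2.1611

2.1611 years


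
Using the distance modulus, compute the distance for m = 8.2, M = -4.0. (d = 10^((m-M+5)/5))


d = 10^((m - M + 5)/5) = 10^((8.2 - -4.0 + 5)/5) = 2754.2287

2754.2287 pc


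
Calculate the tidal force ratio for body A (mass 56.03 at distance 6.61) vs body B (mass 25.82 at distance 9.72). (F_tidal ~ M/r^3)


Ratio = (M1/r1^3) / (M2/r2^3) = (56.03/6.61^3) / (25.82/9.72^3) = 6.9002

6.9002


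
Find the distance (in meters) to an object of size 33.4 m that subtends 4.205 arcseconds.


D = size / theta_rad, theta_rad = 4.205 * pi/(180*3600) = 2.039e-05, D = 1.638e+06

1.638e+06 m


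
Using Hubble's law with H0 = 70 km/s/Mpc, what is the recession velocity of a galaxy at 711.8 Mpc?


v = H0 * d = 70 * 711.8 = 49826.0

49826.0 km/s


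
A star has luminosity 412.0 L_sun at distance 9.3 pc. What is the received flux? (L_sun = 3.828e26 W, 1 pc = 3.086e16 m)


F = L / (4*pi*d^2) = 1.577e+29 / (4*pi*(2.870e+17)^2) = 1.524e-07

1.524e-07 W/m^2


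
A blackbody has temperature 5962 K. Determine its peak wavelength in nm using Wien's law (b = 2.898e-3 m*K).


lam_max = b / T = 2.898e-3 / 5962 = 4.861e-07 m = 486.0785 nm

486.0785 nm


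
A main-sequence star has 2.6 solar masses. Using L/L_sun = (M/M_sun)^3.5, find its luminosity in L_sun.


L/L_sun = (M/M_sun)^3.5 = 2.6^3.5 = 28.3404

28.3404 L_sun


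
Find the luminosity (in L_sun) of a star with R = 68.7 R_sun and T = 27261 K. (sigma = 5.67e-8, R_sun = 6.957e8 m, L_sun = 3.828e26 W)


R = 68.7 * 6.957e8 m = 4.779459e+10 m. L = 4*pi*R^2*sigma*T^4 = 4*pi*(4.779459e+10)^2 * 5.67e-8 * 27261^4 = 8.989127385e+32 W. L/L_sun = 8.989127385e+32 / 3.828e26 = 2.348e+06

2.348e+06 L_sun


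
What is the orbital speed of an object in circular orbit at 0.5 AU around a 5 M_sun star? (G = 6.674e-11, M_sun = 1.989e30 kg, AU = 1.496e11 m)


v = sqrt(GM/r) = sqrt(6.674e-11 * 9.945e+30 / 7.480e+10) = 94198.6537

94198.6537 m/s


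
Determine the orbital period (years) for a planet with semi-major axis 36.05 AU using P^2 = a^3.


P = a^(3/2) = 36.05^1.5 = 216.4502

216.4502 years


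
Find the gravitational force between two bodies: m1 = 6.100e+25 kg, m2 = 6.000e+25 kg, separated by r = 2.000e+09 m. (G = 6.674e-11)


F = G*m1*m2/r^2 = 6.674e-11 * 6.100e+25 * 6.000e+25 / (2.000e+09)^2 = 6.674e-11 * 3.660e+51 / 4.000e+18 = 6.107e+22

6.107e+22 N


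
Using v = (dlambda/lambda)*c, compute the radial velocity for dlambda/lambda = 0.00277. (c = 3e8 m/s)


v = (dlambda/lambda) * c = 0.00277 * 3e8 = 831000.0

831000.0 m/s


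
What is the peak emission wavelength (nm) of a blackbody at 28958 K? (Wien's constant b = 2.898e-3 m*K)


lam_max = b / T = 2.898e-3 / 28958 = 1.001e-07 m = 100.076 nm

100.076 nm


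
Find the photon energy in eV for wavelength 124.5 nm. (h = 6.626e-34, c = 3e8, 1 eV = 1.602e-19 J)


E = hc/lambda = 6.626e-34 * 3e8 / 1.245e-07 = 1.597e-18 J = 9.9665 eV

9.9665 eV


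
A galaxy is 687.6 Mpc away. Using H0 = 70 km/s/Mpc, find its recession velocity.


v = H0 * d = 70 * 687.6 = 48132.0

48132.0 km/s


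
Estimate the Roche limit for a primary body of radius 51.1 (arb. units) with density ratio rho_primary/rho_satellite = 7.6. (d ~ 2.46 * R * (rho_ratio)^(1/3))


d_Roche = 2.46 * 51.1 * 7.6^(1/3) = 247.15

247.15


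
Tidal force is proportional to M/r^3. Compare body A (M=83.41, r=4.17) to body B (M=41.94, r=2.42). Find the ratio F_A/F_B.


Ratio = (M1/r1^3) / (M2/r2^3) = (83.41/4.17^3) / (41.94/2.42^3) = 0.3887

0.3887


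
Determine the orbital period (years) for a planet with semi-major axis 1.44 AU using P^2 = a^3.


P = a^(3/2) = 1.44^1.5 = 1.728

1.728 years


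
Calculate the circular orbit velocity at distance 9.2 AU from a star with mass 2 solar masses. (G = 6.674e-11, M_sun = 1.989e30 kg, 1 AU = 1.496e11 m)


v = sqrt(GM/r) = sqrt(6.674e-11 * 3.978e+30 / 1.376e+12) = 13888.8338

13888.8338 m/s


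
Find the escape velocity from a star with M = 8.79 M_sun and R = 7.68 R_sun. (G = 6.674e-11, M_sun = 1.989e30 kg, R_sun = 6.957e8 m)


M = 8.79 * 1.989e30 kg = 1.748331e+31 kg; R = 7.68 * 6.957e8 m = 5.342976e+09 m. v_esc = sqrt(2GM/R) = sqrt(2 * 6.674e-11 * 1.748331e+31 / 5.342976e+09) = 660888.685

660888.685 m/s


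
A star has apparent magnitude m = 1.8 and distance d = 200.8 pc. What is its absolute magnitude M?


M = m - 5*log10(d) + 5 = 1.8 - 5*log10(200.8) + 5 = -4.7138

-4.7138


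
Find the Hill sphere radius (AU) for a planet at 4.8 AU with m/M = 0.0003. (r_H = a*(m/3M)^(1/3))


r_H = a * (m/3M)^(1/3) = 4.8 * (0.0003/3)^(1/3) = 0.2228

0.2228 AU


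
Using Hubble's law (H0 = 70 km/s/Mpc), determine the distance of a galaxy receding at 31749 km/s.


d = v / H0 = 31749 / 70 = 453.5571

453.5571 Mpc


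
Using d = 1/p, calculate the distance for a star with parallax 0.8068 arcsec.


d = 1/p = 1/0.8068 = 1.2395

1.2395 pc


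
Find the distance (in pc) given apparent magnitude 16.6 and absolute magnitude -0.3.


d = 10^((m - M + 5)/5) = 10^((16.6 - -0.3 + 5)/5) = 23988.3292

23988.3292 pc


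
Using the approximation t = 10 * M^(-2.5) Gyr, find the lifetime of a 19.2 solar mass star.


t = 10 * M^(-2.5) = 10 * 19.2^(-2.5) = 0.0062

0.0062 Gyr


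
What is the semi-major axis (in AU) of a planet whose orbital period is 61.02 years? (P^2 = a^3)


a = P^(2/3) = 61.02^(2/3) = 15.4994

15.4994 AU


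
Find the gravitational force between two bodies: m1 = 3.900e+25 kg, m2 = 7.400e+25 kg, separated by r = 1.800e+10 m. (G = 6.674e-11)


F = G*m1*m2/r^2 = 6.674e-11 * 3.900e+25 * 7.400e+25 / (1.800e+10)^2 = 6.674e-11 * 2.886e+51 / 3.240e+20 = 5.945e+20

5.945e+20 N


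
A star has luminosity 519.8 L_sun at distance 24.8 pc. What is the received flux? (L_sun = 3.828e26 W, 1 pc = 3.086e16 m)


F = L / (4*pi*d^2) = 1.990e+29 / (4*pi*(7.653e+17)^2) = 2.703e-08

2.703e-08 W/m^2


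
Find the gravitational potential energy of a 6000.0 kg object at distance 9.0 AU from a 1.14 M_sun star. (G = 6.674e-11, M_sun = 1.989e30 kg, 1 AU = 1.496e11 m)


M = 1.14 * 1.989e30 kg = 2.26746e+30 kg; r = 9.0 AU * 1.496e11 m/AU = 1.3464e+12 m. U = -GM*m/r = -(6.674e-11 * 2.26746e+30 * 6000.0) / 1.3464e+12 = -6.744e+11

-6.744e+11 J


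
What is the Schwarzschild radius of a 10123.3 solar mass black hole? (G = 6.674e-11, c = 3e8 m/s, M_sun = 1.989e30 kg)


M = 10123.3 * 1.989e30 kg = 2.01352437e+34 kg. rs = 2GM/c^2 = 2 * 6.674e-11 * 2.01352437e+34 / (3e8)^2 = 2.986e+07

2.986e+07 m


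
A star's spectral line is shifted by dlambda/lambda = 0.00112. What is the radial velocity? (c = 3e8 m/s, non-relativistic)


v = (dlambda/lambda) * c = 0.00112 * 3e8 = 336000.0

336000.0 m/s


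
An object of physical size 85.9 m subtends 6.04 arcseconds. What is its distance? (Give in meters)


D = size / theta_rad, theta_rad = 6.04 * pi/(180*3600) = 2.928e-05, D = 2.933e+06

2.933e+06 m


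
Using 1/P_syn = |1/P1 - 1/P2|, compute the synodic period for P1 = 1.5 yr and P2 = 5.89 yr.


1/P_syn = |1/P1 - 1/P2| = |1/1.5 - 1/5.89| => P_syn = 2.0125

2.0125 years


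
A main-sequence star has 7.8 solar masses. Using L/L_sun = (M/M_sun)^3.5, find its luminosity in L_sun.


L/L_sun = (M/M_sun)^3.5 = 7.8^3.5 = 1325.3516

1325.3516 L_sun


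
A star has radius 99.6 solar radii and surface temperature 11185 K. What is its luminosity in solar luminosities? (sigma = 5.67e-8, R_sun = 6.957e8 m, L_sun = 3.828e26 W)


R = 99.6 * 6.957e8 m = 6.929172e+10 m. L = 4*pi*R^2*sigma*T^4 = 4*pi*(6.929172e+10)^2 * 5.67e-8 * 11185^4 = 5.354261279e+31 W. L/L_sun = 5.354261279e+31 / 3.828e26 = 139870.9843

139870.9843 L_sun


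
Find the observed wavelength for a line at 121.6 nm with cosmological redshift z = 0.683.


lam_obs = lam_emit * (1 + z) = 121.6 * (1 + 0.683) = 204.6528

204.6528 nm


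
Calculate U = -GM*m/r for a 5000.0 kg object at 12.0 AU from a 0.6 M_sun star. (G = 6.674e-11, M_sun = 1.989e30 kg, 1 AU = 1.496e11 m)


M = 0.6 * 1.989e30 kg = 1.1934e+30 kg; r = 12.0 AU * 1.496e11 m/AU = 1.7952e+12 m. U = -GM*m/r = -(6.674e-11 * 1.1934e+30 * 5000.0) / 1.7952e+12 = -2.218e+11

-2.218e+11 J


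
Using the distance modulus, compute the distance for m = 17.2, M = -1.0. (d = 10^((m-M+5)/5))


d = 10^((m - M + 5)/5) = 10^((17.2 - -1.0 + 5)/5) = 43651.5832

43651.5832 pc


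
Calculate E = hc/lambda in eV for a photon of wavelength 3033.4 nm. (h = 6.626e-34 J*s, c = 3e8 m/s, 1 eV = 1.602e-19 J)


E = hc/lambda = 6.626e-34 * 3e8 / 3.033e-06 = 6.553e-20 J = 0.4091 eV

0.4091 eV


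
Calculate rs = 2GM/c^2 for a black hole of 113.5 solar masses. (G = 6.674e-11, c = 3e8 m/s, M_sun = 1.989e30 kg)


M = 113.5 * 1.989e30 kg = 2.257515e+32 kg. rs = 2GM/c^2 = 2 * 6.674e-11 * 2.257515e+32 / (3e8)^2 = 334814.558

334814.558 m


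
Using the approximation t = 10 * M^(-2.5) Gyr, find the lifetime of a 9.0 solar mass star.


t = 10 * M^(-2.5) = 10 * 9.0^(-2.5) = 0.0412

0.0412 Gyr


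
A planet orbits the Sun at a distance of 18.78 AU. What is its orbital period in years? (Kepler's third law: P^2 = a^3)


P = a^(3/2) = 18.78^1.5 = 81.3848

81.3848 years


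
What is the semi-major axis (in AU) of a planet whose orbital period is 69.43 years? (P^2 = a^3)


a = P^(2/3) = 69.43^(2/3) = 16.8927

16.8927 AU


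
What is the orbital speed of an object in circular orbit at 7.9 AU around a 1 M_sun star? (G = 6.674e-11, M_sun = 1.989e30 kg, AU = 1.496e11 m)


v = sqrt(GM/r) = sqrt(6.674e-11 * 1.989e+30 / 1.182e+12) = 10598.1766

10598.1766 m/s


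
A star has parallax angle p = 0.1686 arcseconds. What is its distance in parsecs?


d = 1/p = 1/0.1686 = 5.9312

5.9312 pc


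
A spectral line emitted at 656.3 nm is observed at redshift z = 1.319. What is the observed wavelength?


lam_obs = lam_emit * (1 + z) = 656.3 * (1 + 1.319) = 1521.9597

1521.9597 nm


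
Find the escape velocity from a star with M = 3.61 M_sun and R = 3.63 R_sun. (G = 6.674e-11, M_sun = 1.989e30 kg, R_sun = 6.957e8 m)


M = 3.61 * 1.989e30 kg = 7.18029e+30 kg; R = 3.63 * 6.957e8 m = 2.525391e+09 m. v_esc = sqrt(2GM/R) = sqrt(2 * 6.674e-11 * 7.18029e+30 / 2.525391e+09) = 616048.3196

616048.3196 m/s


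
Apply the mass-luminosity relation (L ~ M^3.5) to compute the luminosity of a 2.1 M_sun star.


L/L_sun = (M/M_sun)^3.5 = 2.1^3.5 = 13.4205

13.4205 L_sun


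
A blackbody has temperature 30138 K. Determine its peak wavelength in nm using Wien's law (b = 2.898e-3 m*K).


lam_max = b / T = 2.898e-3 / 30138 = 9.616e-08 m = 96.1577 nm

96.1577 nm


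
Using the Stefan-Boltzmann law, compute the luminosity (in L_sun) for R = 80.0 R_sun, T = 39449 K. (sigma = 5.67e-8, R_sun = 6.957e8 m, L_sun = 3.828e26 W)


R = 80.0 * 6.957e8 m = 5.5656e+10 m. L = 4*pi*R^2*sigma*T^4 = 4*pi*(5.5656e+10)^2 * 5.67e-8 * 39449^4 = 5.345162321e+33 W. L/L_sun = 5.345162321e+33 / 3.828e26 = 1.396e+07

1.396e+07 L_sun


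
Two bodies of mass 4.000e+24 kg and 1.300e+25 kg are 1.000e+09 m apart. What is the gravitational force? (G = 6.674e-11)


F = G*m1*m2/r^2 = 6.674e-11 * 4.000e+24 * 1.300e+25 / (1.000e+09)^2 = 6.674e-11 * 5.200e+49 / 1.000e+18 = 3.470e+21

3.470e+21 N


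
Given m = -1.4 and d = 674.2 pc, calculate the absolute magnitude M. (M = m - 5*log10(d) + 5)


M = m - 5*log10(d) + 5 = -1.4 - 5*log10(674.2) + 5 = -10.5439

-10.5439


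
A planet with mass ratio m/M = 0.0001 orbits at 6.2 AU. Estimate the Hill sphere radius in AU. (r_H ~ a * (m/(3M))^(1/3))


r_H = a * (m/3M)^(1/3) = 6.2 * (0.0001/3)^(1/3) = 0.1995

0.1995 AU


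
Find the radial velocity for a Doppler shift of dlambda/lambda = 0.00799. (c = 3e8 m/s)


v = (dlambda/lambda) * c = 0.00799 * 3e8 = 2.397e+06

2.397e+06 m/s


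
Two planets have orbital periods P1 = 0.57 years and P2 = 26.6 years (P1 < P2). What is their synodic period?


1/P_syn = |1/P1 - 1/P2| = |1/0.57 - 1/26.6| => P_syn = 0.5825

0.5825 years


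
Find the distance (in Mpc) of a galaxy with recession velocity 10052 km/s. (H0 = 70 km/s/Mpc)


d = v / H0 = 10052 / 70 = 143.6

143.6 Mpc


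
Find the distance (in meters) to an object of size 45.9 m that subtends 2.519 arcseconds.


D = size / theta_rad, theta_rad = 2.519 * pi/(180*3600) = 1.221e-05, D = 3.758e+06

3.758e+06 m


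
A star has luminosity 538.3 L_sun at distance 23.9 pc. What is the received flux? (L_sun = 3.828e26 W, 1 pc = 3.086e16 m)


F = L / (4*pi*d^2) = 2.061e+29 / (4*pi*(7.376e+17)^2) = 3.014e-08

3.014e-08 W/m^2


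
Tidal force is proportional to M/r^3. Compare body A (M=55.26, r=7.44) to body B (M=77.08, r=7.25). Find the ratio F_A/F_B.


Ratio = (M1/r1^3) / (M2/r2^3) = (55.26/7.44^3) / (77.08/7.25^3) = 0.6634

0.6634


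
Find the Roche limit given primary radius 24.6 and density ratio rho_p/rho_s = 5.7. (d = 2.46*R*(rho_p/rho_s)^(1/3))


d_Roche = 2.46 * 24.6 * 5.7^(1/3) = 108.1007

108.1007


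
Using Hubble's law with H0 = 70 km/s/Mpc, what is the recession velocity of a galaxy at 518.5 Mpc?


v = H0 * d = 70 * 518.5 = 36295.0

36295.0 km/s


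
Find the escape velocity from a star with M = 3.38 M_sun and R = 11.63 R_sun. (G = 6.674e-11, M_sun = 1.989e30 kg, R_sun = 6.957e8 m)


M = 3.38 * 1.989e30 kg = 6.72282e+30 kg; R = 11.63 * 6.957e8 m = 8.090991e+09 m. v_esc = sqrt(2GM/R) = sqrt(2 * 6.674e-11 * 6.72282e+30 / 8.090991e+09) = 333029.7119

333029.7119 m/s


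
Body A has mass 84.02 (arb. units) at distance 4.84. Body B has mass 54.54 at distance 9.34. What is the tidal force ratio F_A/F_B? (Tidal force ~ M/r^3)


Ratio = (M1/r1^3) / (M2/r2^3) = (84.02/4.84^3) / (54.54/9.34^3) = 11.0706

11.0706


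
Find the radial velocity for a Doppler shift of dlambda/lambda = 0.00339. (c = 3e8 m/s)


v = (dlambda/lambda) * c = 0.00339 * 3e8 = 1.017e+06

1.017e+06 m/s


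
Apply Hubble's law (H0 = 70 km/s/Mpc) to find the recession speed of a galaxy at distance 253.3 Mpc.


v = H0 * d = 70 * 253.3 = 17731.0

17731.0 km/s


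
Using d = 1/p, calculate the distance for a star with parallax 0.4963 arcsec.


d = 1/p = 1/0.4963 = 2.0149

2.0149 pc


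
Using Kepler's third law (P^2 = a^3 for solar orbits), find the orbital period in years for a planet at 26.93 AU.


P = a^(3/2) = 26.93^1.5 = 139.7509

139.7509 years


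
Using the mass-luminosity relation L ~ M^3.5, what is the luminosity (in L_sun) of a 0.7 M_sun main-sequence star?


L/L_sun = (M/M_sun)^3.5 = 0.7^3.5 = 0.287

0.287 L_sun


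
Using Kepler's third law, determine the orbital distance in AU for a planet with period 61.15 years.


a = P^(2/3) = 61.15^(2/3) = 15.5214

15.5214 AU


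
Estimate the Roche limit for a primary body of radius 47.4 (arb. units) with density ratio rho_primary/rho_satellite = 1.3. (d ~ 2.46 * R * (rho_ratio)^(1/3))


d_Roche = 2.46 * 47.4 * 1.3^(1/3) = 127.2608

127.2608


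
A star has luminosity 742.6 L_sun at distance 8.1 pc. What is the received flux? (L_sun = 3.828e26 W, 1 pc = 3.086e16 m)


F = L / (4*pi*d^2) = 2.843e+29 / (4*pi*(2.500e+17)^2) = 3.620e-07

3.620e-07 W/m^2


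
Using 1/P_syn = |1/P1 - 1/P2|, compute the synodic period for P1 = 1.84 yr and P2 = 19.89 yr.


1/P_syn = |1/P1 - 1/P2| = |1/1.84 - 1/19.89| => P_syn = 2.0276

2.0276 years


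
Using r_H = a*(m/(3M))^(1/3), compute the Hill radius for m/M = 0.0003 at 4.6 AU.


r_H = a * (m/3M)^(1/3) = 4.6 * (0.0003/3)^(1/3) = 0.2135

0.2135 AU


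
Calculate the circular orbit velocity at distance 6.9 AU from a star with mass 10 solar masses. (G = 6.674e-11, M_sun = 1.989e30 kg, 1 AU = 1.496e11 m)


v = sqrt(GM/r) = sqrt(6.674e-11 * 1.989e+31 / 1.032e+12) = 35860.8146

35860.8146 m/s


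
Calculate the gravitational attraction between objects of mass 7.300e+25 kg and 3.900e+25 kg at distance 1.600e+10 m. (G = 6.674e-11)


F = G*m1*m2/r^2 = 6.674e-11 * 7.300e+25 * 3.900e+25 / (1.600e+10)^2 = 6.674e-11 * 2.847e+51 / 2.560e+20 = 7.422e+20

7.422e+20 N


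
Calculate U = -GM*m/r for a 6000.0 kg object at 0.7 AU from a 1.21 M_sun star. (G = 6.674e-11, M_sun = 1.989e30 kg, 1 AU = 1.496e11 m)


M = 1.21 * 1.989e30 kg = 2.40669e+30 kg; r = 0.7 AU * 1.496e11 m/AU = 1.0472e+11 m. U = -GM*m/r = -(6.674e-11 * 2.40669e+30 * 6000.0) / 1.0472e+11 = -9.203e+12

-9.203e+12 J


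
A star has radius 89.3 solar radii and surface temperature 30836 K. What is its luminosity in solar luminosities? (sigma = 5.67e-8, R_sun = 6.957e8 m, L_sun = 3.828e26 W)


R = 89.3 * 6.957e8 m = 6.212601e+10 m. L = 4*pi*R^2*sigma*T^4 = 4*pi*(6.212601e+10)^2 * 5.67e-8 * 30836^4 = 2.486405715e+33 W. L/L_sun = 2.486405715e+33 / 3.828e26 = 6.495e+06

6.495e+06 L_sun


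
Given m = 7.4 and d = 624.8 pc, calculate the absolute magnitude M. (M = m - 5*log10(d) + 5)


M = m - 5*log10(d) + 5 = 7.4 - 5*log10(624.8) + 5 = -1.5787

-1.5787


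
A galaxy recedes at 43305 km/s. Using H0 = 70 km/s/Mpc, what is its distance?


d = v / H0 = 43305 / 70 = 618.6429

618.6429 Mpc


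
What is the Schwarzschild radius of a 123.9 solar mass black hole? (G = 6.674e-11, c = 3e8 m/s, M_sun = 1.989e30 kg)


M = 123.9 * 1.989e30 kg = 2.464371e+32 kg. rs = 2GM/c^2 = 2 * 6.674e-11 * 2.464371e+32 / (3e8)^2 = 365493.6012

365493.6012 m


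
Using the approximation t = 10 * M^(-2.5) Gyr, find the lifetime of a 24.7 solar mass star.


t = 10 * M^(-2.5) = 10 * 24.7^(-2.5) = 0.0033

0.0033 Gyr


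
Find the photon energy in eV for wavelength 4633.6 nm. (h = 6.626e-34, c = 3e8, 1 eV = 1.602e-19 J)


E = hc/lambda = 6.626e-34 * 3e8 / 4.634e-06 = 4.290e-20 J = 0.2678 eV

0.2678 eV


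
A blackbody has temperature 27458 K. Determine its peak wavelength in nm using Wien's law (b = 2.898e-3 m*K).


lam_max = b / T = 2.898e-3 / 27458 = 1.055e-07 m = 105.543 nm

105.543 nm


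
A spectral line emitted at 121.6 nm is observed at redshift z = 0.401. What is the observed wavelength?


lam_obs = lam_emit * (1 + z) = 121.6 * (1 + 0.401) = 170.3616

170.3616 nm


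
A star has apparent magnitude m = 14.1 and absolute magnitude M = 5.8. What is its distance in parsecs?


d = 10^((m - M + 5)/5) = 10^((14.1 - 5.8 + 5)/5) = 457.0882

457.0882 pc


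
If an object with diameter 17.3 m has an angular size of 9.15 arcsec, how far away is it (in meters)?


D = size / theta_rad, theta_rad = 9.15 * pi/(180*3600) = 4.436e-05, D = 389987.0107

389987.0107 m


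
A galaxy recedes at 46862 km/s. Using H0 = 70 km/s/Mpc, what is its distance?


d = v / H0 = 46862 / 70 = 669.4571

669.4571 Mpc


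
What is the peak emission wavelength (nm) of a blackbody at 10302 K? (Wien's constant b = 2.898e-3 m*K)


lam_max = b / T = 2.898e-3 / 10302 = 2.813e-07 m = 281.3046 nm

281.3046 nm


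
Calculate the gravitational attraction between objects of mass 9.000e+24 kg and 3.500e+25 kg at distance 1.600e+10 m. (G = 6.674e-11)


F = G*m1*m2/r^2 = 6.674e-11 * 9.000e+24 * 3.500e+25 / (1.600e+10)^2 = 6.674e-11 * 3.150e+50 / 2.560e+20 = 8.212e+19

8.212e+19 N


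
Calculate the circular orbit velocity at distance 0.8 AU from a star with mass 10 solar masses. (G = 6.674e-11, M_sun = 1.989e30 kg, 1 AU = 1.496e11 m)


v = sqrt(GM/r) = sqrt(6.674e-11 * 1.989e+31 / 1.197e+11) = 105317.2966

105317.2966 m/s


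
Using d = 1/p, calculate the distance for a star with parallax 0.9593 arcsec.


d = 1/p = 1/0.9593 = 1.0424

1.0424 pc


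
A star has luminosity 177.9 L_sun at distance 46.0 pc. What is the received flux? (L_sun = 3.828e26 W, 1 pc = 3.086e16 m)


F = L / (4*pi*d^2) = 6.810e+28 / (4*pi*(1.420e+18)^2) = 2.689e-09

2.689e-09 W/m^2


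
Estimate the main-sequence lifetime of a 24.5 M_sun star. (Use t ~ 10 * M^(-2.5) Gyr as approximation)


t = 10 * M^(-2.5) = 10 * 24.5^(-2.5) = 0.0034

0.0034 Gyr


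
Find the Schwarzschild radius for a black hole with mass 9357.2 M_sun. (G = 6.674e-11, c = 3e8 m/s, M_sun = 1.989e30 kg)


M = 9357.2 * 1.989e30 kg = 1.86114708e+34 kg. rs = 2GM/c^2 = 2 * 6.674e-11 * 1.86114708e+34 / (3e8)^2 = 2.760e+07

2.760e+07 m


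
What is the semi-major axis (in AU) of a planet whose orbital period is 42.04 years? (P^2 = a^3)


a = P^(2/3) = 42.04^(2/3) = 12.0904

12.0904 AU


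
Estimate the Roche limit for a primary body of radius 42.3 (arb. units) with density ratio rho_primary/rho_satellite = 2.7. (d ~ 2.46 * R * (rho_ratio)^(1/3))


d_Roche = 2.46 * 42.3 * 2.7^(1/3) = 144.8983

144.8983


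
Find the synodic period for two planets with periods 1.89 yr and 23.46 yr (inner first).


1/P_syn = |1/P1 - 1/P2| = |1/1.89 - 1/23.46| => P_syn = 2.0556

2.0556 years


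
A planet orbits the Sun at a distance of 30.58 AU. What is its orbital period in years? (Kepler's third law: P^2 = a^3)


P = a^(3/2) = 30.58^1.5 = 169.1049

169.1049 years


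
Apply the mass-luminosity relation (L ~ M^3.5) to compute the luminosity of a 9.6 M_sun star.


L/L_sun = (M/M_sun)^3.5 = 9.6^3.5 = 2741.2542

2741.2542 L_sun


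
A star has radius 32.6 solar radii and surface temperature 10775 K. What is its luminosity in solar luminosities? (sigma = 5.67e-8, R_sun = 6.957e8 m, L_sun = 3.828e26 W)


R = 32.6 * 6.957e8 m = 2.267982e+10 m. L = 4*pi*R^2*sigma*T^4 = 4*pi*(2.267982e+10)^2 * 5.67e-8 * 10775^4 = 4.940162618e+30 W. L/L_sun = 4.940162618e+30 / 3.828e26 = 12905.336

12905.336 L_sun


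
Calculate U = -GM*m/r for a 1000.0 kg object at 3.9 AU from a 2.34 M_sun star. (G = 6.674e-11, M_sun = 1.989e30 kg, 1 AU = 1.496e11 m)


M = 2.34 * 1.989e30 kg = 4.65426e+30 kg; r = 3.9 AU * 1.496e11 m/AU = 5.8344e+11 m. U = -GM*m/r = -(6.674e-11 * 4.65426e+30 * 1000.0) / 5.8344e+11 = -5.324e+11

-5.324e+11 J


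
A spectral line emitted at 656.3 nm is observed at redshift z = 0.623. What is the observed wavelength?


lam_obs = lam_emit * (1 + z) = 656.3 * (1 + 0.623) = 1065.1749

1065.1749 nm


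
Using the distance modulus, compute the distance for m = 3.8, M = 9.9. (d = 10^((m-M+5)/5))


d = 10^((m - M + 5)/5) = 10^((3.8 - 9.9 + 5)/5) = 0.6026

0.6026 pc


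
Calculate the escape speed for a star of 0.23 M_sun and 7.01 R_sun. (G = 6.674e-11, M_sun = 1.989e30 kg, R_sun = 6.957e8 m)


M = 0.23 * 1.989e30 kg = 4.5747e+29 kg; R = 7.01 * 6.957e8 m = 4.876857e+09 m. v_esc = sqrt(2GM/R) = sqrt(2 * 6.674e-11 * 4.5747e+29 / 4.876857e+09) = 111897.246

111897.246 m/s


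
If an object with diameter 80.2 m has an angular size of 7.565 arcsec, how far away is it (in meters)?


D = size / theta_rad, theta_rad = 7.565 * pi/(180*3600) = 3.668e-05, D = 2.187e+06

2.187e+06 m


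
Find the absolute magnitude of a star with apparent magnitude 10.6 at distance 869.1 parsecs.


M = m - 5*log10(d) + 5 = 10.6 - 5*log10(869.1) + 5 = 0.9047

0.9047


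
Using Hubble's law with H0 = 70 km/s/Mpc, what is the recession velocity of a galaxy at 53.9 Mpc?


v = H0 * d = 70 * 53.9 = 3773.0

3773.0 km/s


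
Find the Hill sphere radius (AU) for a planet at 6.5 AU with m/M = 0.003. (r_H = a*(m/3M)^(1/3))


r_H = a * (m/3M)^(1/3) = 6.5 * (0.003/3)^(1/3) = 0.65

0.65 AU


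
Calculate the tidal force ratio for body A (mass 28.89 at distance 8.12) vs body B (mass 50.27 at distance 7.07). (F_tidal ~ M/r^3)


Ratio = (M1/r1^3) / (M2/r2^3) = (28.89/8.12^3) / (50.27/7.07^3) = 0.3793

0.3793


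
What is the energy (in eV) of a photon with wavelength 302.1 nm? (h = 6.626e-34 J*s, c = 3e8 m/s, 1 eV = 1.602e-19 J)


E = hc/lambda = 6.626e-34 * 3e8 / 3.021e-07 = 6.580e-19 J = 4.1073 eV

4.1073 eV


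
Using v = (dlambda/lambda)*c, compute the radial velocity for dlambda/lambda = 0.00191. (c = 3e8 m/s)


v = (dlambda/lambda) * c = 0.00191 * 3e8 = 573000.0

573000.0 m/s


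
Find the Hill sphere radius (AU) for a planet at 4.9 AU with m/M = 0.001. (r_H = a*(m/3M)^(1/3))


r_H = a * (m/3M)^(1/3) = 4.9 * (0.001/3)^(1/3) = 0.3397

0.3397 AU


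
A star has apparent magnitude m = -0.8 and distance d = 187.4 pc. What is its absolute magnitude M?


M = m - 5*log10(d) + 5 = -0.8 - 5*log10(187.4) + 5 = -7.1638

-7.1638


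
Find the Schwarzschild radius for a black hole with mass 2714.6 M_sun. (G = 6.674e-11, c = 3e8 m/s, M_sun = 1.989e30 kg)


M = 2714.6 * 1.989e30 kg = 5.3993394e+33 kg. rs = 2GM/c^2 = 2 * 6.674e-11 * 5.3993394e+33 / (3e8)^2 = 8.008e+06

8.008e+06 m


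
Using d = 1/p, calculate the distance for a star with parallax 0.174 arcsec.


d = 1/p = 1/0.174 = 5.7471

5.7471 pc


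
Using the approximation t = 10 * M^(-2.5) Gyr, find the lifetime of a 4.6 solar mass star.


t = 10 * M^(-2.5) = 10 * 4.6^(-2.5) = 0.2203

0.2203 Gyr


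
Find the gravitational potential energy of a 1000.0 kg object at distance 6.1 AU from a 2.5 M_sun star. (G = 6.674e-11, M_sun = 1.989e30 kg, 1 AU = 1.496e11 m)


M = 2.5 * 1.989e30 kg = 4.9725e+30 kg; r = 6.1 AU * 1.496e11 m/AU = 9.1256e+11 m. U = -GM*m/r = -(6.674e-11 * 4.9725e+30 * 1000.0) / 9.1256e+11 = -3.637e+11

-3.637e+11 J


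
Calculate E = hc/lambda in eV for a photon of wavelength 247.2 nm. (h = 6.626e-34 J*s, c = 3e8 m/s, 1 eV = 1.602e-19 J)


E = hc/lambda = 6.626e-34 * 3e8 / 2.472e-07 = 8.041e-19 J = 5.0195 eV

5.0195 eV


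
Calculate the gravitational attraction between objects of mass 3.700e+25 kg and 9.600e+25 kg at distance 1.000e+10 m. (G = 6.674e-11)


F = G*m1*m2/r^2 = 6.674e-11 * 3.700e+25 * 9.600e+25 / (1.000e+10)^2 = 6.674e-11 * 3.552e+51 / 1.000e+20 = 2.371e+21

2.371e+21 N


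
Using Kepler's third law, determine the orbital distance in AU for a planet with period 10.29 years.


a = P^(2/3) = 10.29^(2/3) = 4.7309

4.7309 AU


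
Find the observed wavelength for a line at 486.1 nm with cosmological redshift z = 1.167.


lam_obs = lam_emit * (1 + z) = 486.1 * (1 + 1.167) = 1053.3787

1053.3787 nm


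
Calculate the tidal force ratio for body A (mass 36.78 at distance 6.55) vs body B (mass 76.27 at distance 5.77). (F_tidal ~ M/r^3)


Ratio = (M1/r1^3) / (M2/r2^3) = (36.78/6.55^3) / (76.27/5.77^3) = 0.3297

0.3297


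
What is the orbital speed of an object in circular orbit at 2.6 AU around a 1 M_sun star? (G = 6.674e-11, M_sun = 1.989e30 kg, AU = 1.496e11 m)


v = sqrt(GM/r) = sqrt(6.674e-11 * 1.989e+30 / 3.890e+11) = 18473.8759

18473.8759 m/s


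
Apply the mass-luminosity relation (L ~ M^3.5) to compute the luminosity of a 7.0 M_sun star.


L/L_sun = (M/M_sun)^3.5 = 7.0^3.5 = 907.4927

907.4927 L_sun


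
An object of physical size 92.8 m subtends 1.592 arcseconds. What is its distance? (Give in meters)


D = size / theta_rad, theta_rad = 1.592 * pi/(180*3600) = 7.718e-06, D = 1.202e+07

1.202e+07 m


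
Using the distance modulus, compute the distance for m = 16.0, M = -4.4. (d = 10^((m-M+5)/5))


d = 10^((m - M + 5)/5) = 10^((16.0 - -4.4 + 5)/5) = 120226.4435

120226.4435 pc


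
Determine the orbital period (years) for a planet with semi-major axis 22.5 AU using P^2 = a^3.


P = a^(3/2) = 22.5^1.5 = 106.7269

106.7269 years


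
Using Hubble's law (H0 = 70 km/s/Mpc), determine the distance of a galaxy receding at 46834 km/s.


d = v / H0 = 46834 / 70 = 669.0571

669.0571 Mpc


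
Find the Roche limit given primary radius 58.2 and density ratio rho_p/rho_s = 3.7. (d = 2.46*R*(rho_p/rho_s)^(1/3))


d_Roche = 2.46 * 58.2 * 3.7^(1/3) = 221.4413

221.4413


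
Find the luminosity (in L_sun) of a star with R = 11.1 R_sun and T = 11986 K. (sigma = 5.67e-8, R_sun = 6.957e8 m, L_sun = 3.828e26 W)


R = 11.1 * 6.957e8 m = 7.72227e+09 m. L = 4*pi*R^2*sigma*T^4 = 4*pi*(7.72227e+09)^2 * 5.67e-8 * 11986^4 = 8.769603956e+29 W. L/L_sun = 8.769603956e+29 / 3.828e26 = 2290.9101

2290.9101 L_sun


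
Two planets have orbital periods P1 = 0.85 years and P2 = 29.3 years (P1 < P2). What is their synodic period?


1/P_syn = |1/P1 - 1/P2| = |1/0.85 - 1/29.3| => P_syn = 0.8754

0.8754 years


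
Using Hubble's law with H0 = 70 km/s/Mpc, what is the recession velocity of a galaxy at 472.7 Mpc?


v = H0 * d = 70 * 472.7 = 33089.0

33089.0 km/s


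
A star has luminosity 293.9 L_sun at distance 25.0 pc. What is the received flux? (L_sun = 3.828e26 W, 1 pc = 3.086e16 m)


F = L / (4*pi*d^2) = 1.125e+29 / (4*pi*(7.715e+17)^2) = 1.504e-08

1.504e-08 W/m^2


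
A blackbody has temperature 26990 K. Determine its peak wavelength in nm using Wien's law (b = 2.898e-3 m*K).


lam_max = b / T = 2.898e-3 / 26990 = 1.074e-07 m = 107.3731 nm

107.3731 nm


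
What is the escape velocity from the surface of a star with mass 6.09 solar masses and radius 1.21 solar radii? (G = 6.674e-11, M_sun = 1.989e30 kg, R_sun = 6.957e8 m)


M = 6.09 * 1.989e30 kg = 1.211301e+31 kg; R = 1.21 * 6.957e8 m = 8.41797e+08 m. v_esc = sqrt(2GM/R) = sqrt(2 * 6.674e-11 * 1.211301e+31 / 8.41797e+08) = 1.386e+06

1.386e+06 m/s


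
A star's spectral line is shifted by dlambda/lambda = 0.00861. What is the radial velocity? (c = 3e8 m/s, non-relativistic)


v = (dlambda/lambda) * c = 0.00861 * 3e8 = 2.583e+06

2.583e+06 m/s


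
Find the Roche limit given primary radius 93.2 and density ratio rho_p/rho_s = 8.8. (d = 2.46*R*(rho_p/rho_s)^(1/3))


d_Roche = 2.46 * 93.2 * 8.8^(1/3) = 473.3459

473.3459


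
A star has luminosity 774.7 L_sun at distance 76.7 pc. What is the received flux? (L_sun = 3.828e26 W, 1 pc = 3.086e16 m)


F = L / (4*pi*d^2) = 2.966e+29 / (4*pi*(2.367e+18)^2) = 4.212e-09

4.212e-09 W/m^2


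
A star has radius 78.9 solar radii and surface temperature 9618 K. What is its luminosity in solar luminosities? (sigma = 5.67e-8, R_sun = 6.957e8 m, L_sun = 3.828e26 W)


R = 78.9 * 6.957e8 m = 5.489073e+10 m. L = 4*pi*R^2*sigma*T^4 = 4*pi*(5.489073e+10)^2 * 5.67e-8 * 9618^4 = 1.837088282e+31 W. L/L_sun = 1.837088282e+31 / 3.828e26 = 47990.812

47990.812 L_sun


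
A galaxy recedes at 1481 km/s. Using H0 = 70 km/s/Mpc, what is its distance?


d = v / H0 = 1481 / 70 = 21.1571

21.1571 Mpc


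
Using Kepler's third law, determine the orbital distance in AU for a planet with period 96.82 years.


a = P^(2/3) = 96.82^(2/3) = 21.0852

21.0852 AU


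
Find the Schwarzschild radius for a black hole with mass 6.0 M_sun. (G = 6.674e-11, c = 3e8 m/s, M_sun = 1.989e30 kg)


M = 6.0 * 1.989e30 kg = 1.1934e+31 kg. rs = 2GM/c^2 = 2 * 6.674e-11 * 1.1934e+31 / (3e8)^2 = 17699.448

17699.448 m


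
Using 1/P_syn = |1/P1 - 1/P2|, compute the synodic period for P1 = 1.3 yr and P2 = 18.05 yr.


1/P_syn = |1/P1 - 1/P2| = |1/1.3 - 1/18.05| => P_syn = 1.4009

1.4009 years


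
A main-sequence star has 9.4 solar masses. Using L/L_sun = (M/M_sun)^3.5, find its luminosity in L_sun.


L/L_sun = (M/M_sun)^3.5 = 9.4^3.5 = 2546.5223

2546.5223 L_sun


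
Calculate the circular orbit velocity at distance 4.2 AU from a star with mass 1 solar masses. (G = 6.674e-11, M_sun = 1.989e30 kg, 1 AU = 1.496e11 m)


v = sqrt(GM/r) = sqrt(6.674e-11 * 1.989e+30 / 6.283e+11) = 14535.1678

14535.1678 m/s


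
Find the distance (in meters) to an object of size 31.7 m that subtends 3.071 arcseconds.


D = size / theta_rad, theta_rad = 3.071 * pi/(180*3600) = 1.489e-05, D = 2.129e+06

2.129e+06 m


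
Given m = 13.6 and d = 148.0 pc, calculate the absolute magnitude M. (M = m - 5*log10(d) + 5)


M = m - 5*log10(d) + 5 = 13.6 - 5*log10(148.0) + 5 = 7.7487

7.7487


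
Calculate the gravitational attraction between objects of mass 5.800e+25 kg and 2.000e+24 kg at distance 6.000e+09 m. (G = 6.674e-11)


F = G*m1*m2/r^2 = 6.674e-11 * 5.800e+25 * 2.000e+24 / (6.000e+09)^2 = 6.674e-11 * 1.160e+50 / 3.600e+19 = 2.151e+20

2.151e+20 N


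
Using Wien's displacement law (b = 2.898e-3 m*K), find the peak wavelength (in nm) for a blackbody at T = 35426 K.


lam_max = b / T = 2.898e-3 / 35426 = 8.180e-08 m = 81.8043 nm

81.8043 nm


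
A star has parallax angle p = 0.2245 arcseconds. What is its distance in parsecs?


d = 1/p = 1/0.2245 = 4.4543

4.4543 pc


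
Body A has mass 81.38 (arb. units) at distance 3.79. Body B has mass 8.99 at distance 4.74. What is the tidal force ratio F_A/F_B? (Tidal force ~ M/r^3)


Ratio = (M1/r1^3) / (M2/r2^3) = (81.38/3.79^3) / (8.99/4.74^3) = 17.7082

17.7082


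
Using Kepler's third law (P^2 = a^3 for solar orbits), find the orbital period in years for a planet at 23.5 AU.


P = a^(3/2) = 23.5^1.5 = 113.9205

113.9205 years


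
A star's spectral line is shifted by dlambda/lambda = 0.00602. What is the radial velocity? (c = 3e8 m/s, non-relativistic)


v = (dlambda/lambda) * c = 0.00602 * 3e8 = 1.806e+06

1.806e+06 m/s


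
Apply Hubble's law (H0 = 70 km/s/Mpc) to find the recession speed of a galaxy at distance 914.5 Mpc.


v = H0 * d = 70 * 914.5 = 64015.0

64015.0 km/s


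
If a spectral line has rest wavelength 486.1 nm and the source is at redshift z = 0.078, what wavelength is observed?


lam_obs = lam_emit * (1 + z) = 486.1 * (1 + 0.078) = 524.0158

524.0158 nm


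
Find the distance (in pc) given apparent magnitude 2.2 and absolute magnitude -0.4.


d = 10^((m - M + 5)/5) = 10^((2.2 - -0.4 + 5)/5) = 33.1131

33.1131 pc


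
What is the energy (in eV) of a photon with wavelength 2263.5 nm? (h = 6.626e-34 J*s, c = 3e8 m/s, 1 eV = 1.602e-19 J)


E = hc/lambda = 6.626e-34 * 3e8 / 2.264e-06 = 8.782e-20 J = 0.5482 eV

0.5482 eV


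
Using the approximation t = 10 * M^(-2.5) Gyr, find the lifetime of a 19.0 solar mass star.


t = 10 * M^(-2.5) = 10 * 19.0^(-2.5) = 0.0064

0.0064 Gyr


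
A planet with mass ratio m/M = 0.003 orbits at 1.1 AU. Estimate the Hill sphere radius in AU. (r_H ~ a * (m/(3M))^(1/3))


r_H = a * (m/3M)^(1/3) = 1.1 * (0.003/3)^(1/3) = 0.11

0.11 AU


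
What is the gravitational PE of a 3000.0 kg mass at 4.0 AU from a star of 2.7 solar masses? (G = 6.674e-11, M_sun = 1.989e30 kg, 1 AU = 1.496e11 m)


M = 2.7 * 1.989e30 kg = 5.3703e+30 kg; r = 4.0 AU * 1.496e11 m/AU = 5.984e+11 m. U = -GM*m/r = -(6.674e-11 * 5.3703e+30 * 3000.0) / 5.984e+11 = -1.797e+12

-1.797e+12 J


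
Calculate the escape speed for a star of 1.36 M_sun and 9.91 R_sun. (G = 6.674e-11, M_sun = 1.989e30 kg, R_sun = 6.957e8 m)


M = 1.36 * 1.989e30 kg = 2.70504e+30 kg; R = 9.91 * 6.957e8 m = 6.894387e+09 m. v_esc = sqrt(2GM/R) = sqrt(2 * 6.674e-11 * 2.70504e+30 / 6.894387e+09) = 228847.9971

228847.9971 m/s


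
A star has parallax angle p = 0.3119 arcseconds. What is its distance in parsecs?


d = 1/p = 1/0.3119 = 3.2062

3.2062 pc


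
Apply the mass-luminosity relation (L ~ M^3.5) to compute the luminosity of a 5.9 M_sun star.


L/L_sun = (M/M_sun)^3.5 = 5.9^3.5 = 498.8639

498.8639 L_sun


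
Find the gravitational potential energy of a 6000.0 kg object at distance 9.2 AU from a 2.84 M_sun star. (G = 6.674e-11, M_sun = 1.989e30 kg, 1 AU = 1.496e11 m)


M = 2.84 * 1.989e30 kg = 5.64876e+30 kg; r = 9.2 AU * 1.496e11 m/AU = 1.37632e+12 m. U = -GM*m/r = -(6.674e-11 * 5.64876e+30 * 6000.0) / 1.37632e+12 = -1.644e+12

-1.644e+12 J


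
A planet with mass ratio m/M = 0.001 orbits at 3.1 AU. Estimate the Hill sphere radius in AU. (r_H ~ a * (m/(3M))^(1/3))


r_H = a * (m/3M)^(1/3) = 3.1 * (0.001/3)^(1/3) = 0.2149

0.2149 AU


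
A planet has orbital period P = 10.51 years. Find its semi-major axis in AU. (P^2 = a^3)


a = P^(2/3) = 10.51^(2/3) = 4.7981

4.7981 AU


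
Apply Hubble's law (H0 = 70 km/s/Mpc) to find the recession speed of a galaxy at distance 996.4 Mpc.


v = H0 * d = 70 * 996.4 = 69748.0

69748.0 km/s


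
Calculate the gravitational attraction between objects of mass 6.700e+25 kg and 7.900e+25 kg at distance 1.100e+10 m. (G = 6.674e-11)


F = G*m1*m2/r^2 = 6.674e-11 * 6.700e+25 * 7.900e+25 / (1.100e+10)^2 = 6.674e-11 * 5.293e+51 / 1.210e+20 = 2.919e+21

2.919e+21 N


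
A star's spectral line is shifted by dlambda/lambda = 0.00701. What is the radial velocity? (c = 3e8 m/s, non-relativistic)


v = (dlambda/lambda) * c = 0.00701 * 3e8 = 2.103e+06

2.103e+06 m/s


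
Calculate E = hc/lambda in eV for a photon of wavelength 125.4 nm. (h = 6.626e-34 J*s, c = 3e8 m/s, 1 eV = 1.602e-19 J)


E = hc/lambda = 6.626e-34 * 3e8 / 1.254e-07 = 1.585e-18 J = 9.8949 eV

9.8949 eV


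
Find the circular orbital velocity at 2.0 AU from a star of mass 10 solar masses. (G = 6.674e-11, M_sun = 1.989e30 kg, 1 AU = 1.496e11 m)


v = sqrt(GM/r) = sqrt(6.674e-11 * 1.989e+31 / 2.992e+11) = 66608.5068

66608.5068 m/s


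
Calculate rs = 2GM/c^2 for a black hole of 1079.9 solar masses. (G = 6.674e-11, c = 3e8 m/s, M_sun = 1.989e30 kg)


M = 1079.9 * 1.989e30 kg = 2.1479211e+33 kg. rs = 2GM/c^2 = 2 * 6.674e-11 * 2.1479211e+33 / (3e8)^2 = 3.186e+06

3.186e+06 m


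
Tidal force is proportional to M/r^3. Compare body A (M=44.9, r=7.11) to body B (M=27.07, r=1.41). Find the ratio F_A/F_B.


Ratio = (M1/r1^3) / (M2/r2^3) = (44.9/7.11^3) / (27.07/1.41^3) = 0.0129

0.0129


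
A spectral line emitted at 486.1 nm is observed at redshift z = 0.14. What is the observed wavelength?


lam_obs = lam_emit * (1 + z) = 486.1 * (1 + 0.14) = 554.154

554.154 nm


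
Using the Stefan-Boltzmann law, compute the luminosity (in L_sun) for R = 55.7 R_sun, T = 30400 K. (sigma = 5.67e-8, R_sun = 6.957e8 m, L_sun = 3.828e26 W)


R = 55.7 * 6.957e8 m = 3.875049e+10 m. L = 4*pi*R^2*sigma*T^4 = 4*pi*(3.875049e+10)^2 * 5.67e-8 * 30400^4 = 9.137800127e+32 W. L/L_sun = 9.137800127e+32 / 3.828e26 = 2.387e+06

2.387e+06 L_sun


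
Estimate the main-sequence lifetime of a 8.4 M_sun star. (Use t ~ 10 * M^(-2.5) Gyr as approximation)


t = 10 * M^(-2.5) = 10 * 8.4^(-2.5) = 0.0489

0.0489 Gyr


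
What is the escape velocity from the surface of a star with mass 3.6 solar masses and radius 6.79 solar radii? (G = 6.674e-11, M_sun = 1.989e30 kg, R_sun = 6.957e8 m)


M = 3.6 * 1.989e30 kg = 7.1604e+30 kg; R = 6.79 * 6.957e8 m = 4.723803e+09 m. v_esc = sqrt(2GM/R) = sqrt(2 * 6.674e-11 * 7.1604e+30 / 4.723803e+09) = 449811.8082

449811.8082 m/s
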